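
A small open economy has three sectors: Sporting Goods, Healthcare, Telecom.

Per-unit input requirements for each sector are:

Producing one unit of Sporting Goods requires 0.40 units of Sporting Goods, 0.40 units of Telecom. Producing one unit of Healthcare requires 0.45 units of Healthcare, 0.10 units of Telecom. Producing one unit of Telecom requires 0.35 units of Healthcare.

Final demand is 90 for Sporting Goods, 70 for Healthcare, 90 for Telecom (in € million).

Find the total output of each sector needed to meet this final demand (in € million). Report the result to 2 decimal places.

x_1 = 150.00, x_2 = 237.86, x_3 = 173.79

I − A =
  [   0.60     0.00     0.00]
  [   0.00     0.55    -0.35]
  [  -0.40    -0.10     1.00]
Cofactors of I−A, C_ij = (−1)^(i+j)·(minor ij) (rows/columns in the sector order above):
  C_11 = (0.55)(1.00) − (-0.35)(-0.10) = 0.5150
  C_12 = −[(0.00)(1.00) − (-0.35)(-0.40)] = 0.1400
  C_13 = (0.00)(-0.10) − (0.55)(-0.40) = 0.2200
  C_21 = −[(0.00)(1.00) − (0.00)(-0.10)] = 0.0000
  C_22 = (0.60)(1.00) − (0.00)(-0.40) = 0.6000
  C_23 = −[(0.60)(-0.10) − (0.00)(-0.40)] = 0.0600
  C_31 = (0.00)(-0.35) − (0.00)(0.55) = 0.0000
  C_32 = −[(0.60)(-0.35) − (0.00)(0.00)] = 0.2100
  C_33 = (0.60)(0.55) − (0.00)(0.00) = 0.3300
det(I−A) = Σ_j (I−A)_1j·C_1j = (0.60)(0.5150) + (0.00)(0.1400) + (0.00)(0.2200) = 0.3090
adj(I−A) = Cᵀ =
  [ 0.5150   0.0000   0.0000]
  [ 0.1400   0.6000   0.2100]
  [ 0.2200   0.0600   0.3300]
(I − A)⁻¹ = adj(I−A) / det(I−A) ≈
  [   1.6667     0.0000     0.0000]
  [   0.4531     1.9417     0.6796]
  [   0.7120     0.1942     1.0680]
x = (I − A)⁻¹ d = adj(I−A)·d / det(I−A), with det(I−A) = 0.3090:
  x_1 = (0.5150·90 + 0.0000·70 + 0.0000·90) / 0.3090 = 46.35 / 0.3090 = 150.00
  x_2 = (0.1400·90 + 0.6000·70 + 0.2100·90) / 0.3090 = 73.50 / 0.3090 ≈ 237.86
  x_3 = (0.2200·90 + 0.0600·70 + 0.3300·90) / 0.3090 = 53.70 / 0.3090 ≈ 173.79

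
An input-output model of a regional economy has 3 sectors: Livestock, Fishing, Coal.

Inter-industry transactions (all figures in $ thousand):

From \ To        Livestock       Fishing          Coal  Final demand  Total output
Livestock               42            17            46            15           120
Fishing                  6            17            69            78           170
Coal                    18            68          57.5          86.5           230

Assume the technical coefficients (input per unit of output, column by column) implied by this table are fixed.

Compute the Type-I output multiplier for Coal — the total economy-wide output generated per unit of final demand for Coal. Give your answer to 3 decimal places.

m_3 = 3.095

Technical coefficients a_ij = z_ij / X_j:
  a_11 = 42/120 = 0.35, a_21 = 6/120 = 0.05, a_31 = 18/120 = 0.15
  a_12 = 17/170 = 0.10, a_22 = 17/170 = 0.10, a_32 = 68/170 = 0.40
  a_13 = 46/230 = 0.20, a_23 = 69/230 = 0.30, a_33 = 57.5/230 = 0.25
I − A =
  [   0.65    -0.10    -0.20]
  [  -0.05     0.90    -0.30]
  [  -0.15    -0.40     0.75]
Cofactors of I−A, C_ij = (−1)^(i+j)·(minor ij) (rows/columns in the sector order above):
  C_11 = (0.90)(0.75) − (-0.30)(-0.40) = 0.5550
  C_12 = −[(-0.05)(0.75) − (-0.30)(-0.15)] = 0.0825
  C_13 = (-0.05)(-0.40) − (0.90)(-0.15) = 0.1550
  C_21 = −[(-0.10)(0.75) − (-0.20)(-0.40)] = 0.1550
  C_22 = (0.65)(0.75) − (-0.20)(-0.15) = 0.4575
  C_23 = −[(0.65)(-0.40) − (-0.10)(-0.15)] = 0.2750
  C_31 = (-0.10)(-0.30) − (-0.20)(0.90) = 0.2100
  C_32 = −[(0.65)(-0.30) − (-0.20)(-0.05)] = 0.2050
  C_33 = (0.65)(0.90) − (-0.10)(-0.05) = 0.5800
det(I−A) = Σ_j (I−A)_1j·C_1j = (0.65)(0.5550) + (-0.10)(0.0825) + (-0.20)(0.1550) = 0.3215
adj(I−A) = Cᵀ =
  [ 0.5550   0.1550   0.2100]
  [ 0.0825   0.4575   0.2050]
  [ 0.1550   0.2750   0.5800]
(I − A)⁻¹ = adj(I−A) / det(I−A) ≈
  [   1.7263     0.4821     0.6532]
  [   0.2566     1.4230     0.6376]
  [   0.4821     0.8554     1.8040]
The output multiplier for sector j is the column-j sum of the Leontief inverse (I − A)⁻¹ = adj(I−A) / det(I−A).
Column 3 of adj(I−A): (0.2100, 0.2050, 0.5800); det(I−A) = 0.3215.
m_3 = (0.2100 + 0.2050 + 0.5800) / 0.3215 = 0.995 / 0.3215 ≈ 3.095.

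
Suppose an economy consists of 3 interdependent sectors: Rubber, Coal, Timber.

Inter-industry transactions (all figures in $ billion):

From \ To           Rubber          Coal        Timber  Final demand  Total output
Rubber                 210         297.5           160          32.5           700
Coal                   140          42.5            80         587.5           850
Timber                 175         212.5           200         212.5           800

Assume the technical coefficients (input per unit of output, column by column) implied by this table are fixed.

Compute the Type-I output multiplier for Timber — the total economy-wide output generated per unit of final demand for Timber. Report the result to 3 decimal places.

m_3 = 2.566

Technical coefficients a_ij = z_ij / X_j:
  a_11 = 210/700 = 0.30, a_21 = 140/700 = 0.20, a_31 = 175/700 = 0.25
  a_12 = 297.5/850 = 0.35, a_22 = 42.5/850 = 0.05, a_32 = 212.5/850 = 0.25
  a_13 = 160/800 = 0.20, a_23 = 80/800 = 0.10, a_33 = 200/800 = 0.25
I − A =
  [   0.70    -0.35    -0.20]
  [  -0.20     0.95    -0.10]
  [  -0.25    -0.25     0.75]
Cofactors of I−A, C_ij = (−1)^(i+j)·(minor ij) (rows/columns in the sector order above):
  C_11 = (0.95)(0.75) − (-0.10)(-0.25) = 0.6875
  C_12 = −[(-0.20)(0.75) − (-0.10)(-0.25)] = 0.1750
  C_13 = (-0.20)(-0.25) − (0.95)(-0.25) = 0.2875
  C_21 = −[(-0.35)(0.75) − (-0.20)(-0.25)] = 0.3125
  C_22 = (0.70)(0.75) − (-0.20)(-0.25) = 0.4750
  C_23 = −[(0.70)(-0.25) − (-0.35)(-0.25)] = 0.2625
  C_31 = (-0.35)(-0.10) − (-0.20)(0.95) = 0.2250
  C_32 = −[(0.70)(-0.10) − (-0.20)(-0.20)] = 0.1100
  C_33 = (0.70)(0.95) − (-0.35)(-0.20) = 0.5950
det(I−A) = Σ_j (I−A)_1j·C_1j = (0.70)(0.6875) + (-0.35)(0.1750) + (-0.20)(0.2875) = 0.3625
adj(I−A) = Cᵀ =
  [ 0.6875   0.3125   0.2250]
  [ 0.1750   0.4750   0.1100]
  [ 0.2875   0.2625   0.5950]
(I − A)⁻¹ = adj(I−A) / det(I−A) ≈
  [   1.8966     0.8621     0.6207]
  [   0.4828     1.3103     0.3034]
  [   0.7931     0.7241     1.6414]
The output multiplier for sector j is the column-j sum of the Leontief inverse (I − A)⁻¹ = adj(I−A) / det(I−A).
Column 3 of adj(I−A): (0.2250, 0.1100, 0.5950); det(I−A) = 0.3625.
m_3 = (0.2250 + 0.1100 + 0.5950) / 0.3625 = 0.93 / 0.3625 ≈ 2.566.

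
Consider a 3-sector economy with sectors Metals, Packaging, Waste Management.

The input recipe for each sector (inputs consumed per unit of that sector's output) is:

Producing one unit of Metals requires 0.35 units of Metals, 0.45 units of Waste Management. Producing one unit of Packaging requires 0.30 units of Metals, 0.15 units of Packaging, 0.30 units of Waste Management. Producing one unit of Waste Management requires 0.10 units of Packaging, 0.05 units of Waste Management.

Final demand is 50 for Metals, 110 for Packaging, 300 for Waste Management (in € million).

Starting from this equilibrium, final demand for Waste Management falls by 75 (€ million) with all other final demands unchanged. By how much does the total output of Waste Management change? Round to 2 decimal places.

I − A =
  [   0.65    -0.30     0.00]
  [   0.00     0.85    -0.10]
  [  -0.45    -0.30     0.95]
Cofactors of I−A, C_ij = (−1)^(i+j)·(minor ij) (rows/columns in the sector order above):
  C_11 = (0.85)(0.95) − (-0.10)(-0.30) = 0.7775
  C_12 = −[(0.00)(0.95) − (-0.10)(-0.45)] = 0.0450
  C_13 = (0.00)(-0.30) − (0.85)(-0.45) = 0.3825
  C_21 = −[(-0.30)(0.95) − (0.00)(-0.30)] = 0.2850
  C_22 = (0.65)(0.95) − (0.00)(-0.45) = 0.6175
  C_23 = −[(0.65)(-0.30) − (-0.30)(-0.45)] = 0.3300
  C_31 = (-0.30)(-0.10) − (0.00)(0.85) = 0.0300
  C_32 = −[(0.65)(-0.10) − (0.00)(0.00)] = 0.0650
  C_33 = (0.65)(0.85) − (-0.30)(0.00) = 0.5525
det(I−A) = Σ_j (I−A)_1j·C_1j = (0.65)(0.7775) + (-0.30)(0.0450) + (0.00)(0.3825) = 0.491875
adj(I−A) = Cᵀ =
  [ 0.7775   0.2850   0.0300]
  [ 0.0450   0.6175   0.0650]
  [ 0.3825   0.3300   0.5525]
(I − A)⁻¹ = adj(I−A) / det(I−A) ≈
  [   1.5807     0.5794     0.0610]
  [   0.0915     1.2554     0.1321]
  [   0.7776     0.6709     1.1233]
Δx = (I − A)⁻¹ Δd with Δd having -75 in the Waste Management component and 0 elsewhere.
So Δx_3 = L_33 · (-75), where L_33 = adj(I−A)_33 / det(I−A) = 0.5525 / 0.491875.
Δx_3 = 0.5525 × (-75) / 0.491875 = -41.4375 / 0.491875 ≈ -84.24.

Δx_3 = -84.24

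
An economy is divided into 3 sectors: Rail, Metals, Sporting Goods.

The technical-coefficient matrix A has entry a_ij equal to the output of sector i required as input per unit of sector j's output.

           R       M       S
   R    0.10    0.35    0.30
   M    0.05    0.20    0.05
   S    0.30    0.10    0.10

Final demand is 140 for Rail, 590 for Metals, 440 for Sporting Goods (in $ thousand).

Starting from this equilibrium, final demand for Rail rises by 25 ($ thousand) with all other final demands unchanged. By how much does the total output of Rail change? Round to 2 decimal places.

Δx_R = 32.56

I − A =
  [   0.90    -0.35    -0.30]
  [  -0.05     0.80    -0.05]
  [  -0.30    -0.10     0.90]
Cofactors of I−A, C_ij = (−1)^(i+j)·(minor ij) (rows/columns in the sector order above):
  C_11 = (0.80)(0.90) − (-0.05)(-0.10) = 0.7150
  C_12 = −[(-0.05)(0.90) − (-0.05)(-0.30)] = 0.0600
  C_13 = (-0.05)(-0.10) − (0.80)(-0.30) = 0.2450
  C_21 = −[(-0.35)(0.90) − (-0.30)(-0.10)] = 0.3450
  C_22 = (0.90)(0.90) − (-0.30)(-0.30) = 0.7200
  C_23 = −[(0.90)(-0.10) − (-0.35)(-0.30)] = 0.1950
  C_31 = (-0.35)(-0.05) − (-0.30)(0.80) = 0.2575
  C_32 = −[(0.90)(-0.05) − (-0.30)(-0.05)] = 0.0600
  C_33 = (0.90)(0.80) − (-0.35)(-0.05) = 0.7025
det(I−A) = Σ_j (I−A)_1j·C_1j = (0.90)(0.7150) + (-0.35)(0.0600) + (-0.30)(0.2450) = 0.5490
adj(I−A) = Cᵀ =
  [ 0.7150   0.3450   0.2575]
  [ 0.0600   0.7200   0.0600]
  [ 0.2450   0.1950   0.7025]
(I − A)⁻¹ = adj(I−A) / det(I−A) ≈
  [   1.3024     0.6284     0.4690]
  [   0.1093     1.3115     0.1093]
  [   0.4463     0.3552     1.2796]
Δx = (I − A)⁻¹ Δd with Δd having +25 in the Rail component and 0 elsewhere.
So Δx_R = L_RR · (+25), where L_RR = adj(I−A)_RR / det(I−A) = 0.7150 / 0.5490.
Δx_R = 0.7150 × (+25) / 0.5490 = 17.875 / 0.5490 ≈ 32.56.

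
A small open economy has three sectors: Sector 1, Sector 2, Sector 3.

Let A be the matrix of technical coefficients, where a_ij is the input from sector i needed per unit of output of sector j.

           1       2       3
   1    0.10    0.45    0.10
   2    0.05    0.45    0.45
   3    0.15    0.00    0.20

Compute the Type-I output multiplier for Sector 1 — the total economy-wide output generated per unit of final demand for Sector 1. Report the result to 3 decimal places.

I − A =
  [   0.90    -0.45    -0.10]
  [  -0.05     0.55    -0.45]
  [  -0.15     0.00     0.80]
Cofactors of I−A, C_ij = (−1)^(i+j)·(minor ij) (rows/columns in the sector order above):
  C_11 = (0.55)(0.80) − (-0.45)(0.00) = 0.4400
  C_12 = −[(-0.05)(0.80) − (-0.45)(-0.15)] = 0.1075
  C_13 = (-0.05)(0.00) − (0.55)(-0.15) = 0.0825
  C_21 = −[(-0.45)(0.80) − (-0.10)(0.00)] = 0.3600
  C_22 = (0.90)(0.80) − (-0.10)(-0.15) = 0.7050
  C_23 = −[(0.90)(0.00) − (-0.45)(-0.15)] = 0.0675
  C_31 = (-0.45)(-0.45) − (-0.10)(0.55) = 0.2575
  C_32 = −[(0.90)(-0.45) − (-0.10)(-0.05)] = 0.4100
  C_33 = (0.90)(0.55) − (-0.45)(-0.05) = 0.4725
det(I−A) = Σ_j (I−A)_1j·C_1j = (0.90)(0.4400) + (-0.45)(0.1075) + (-0.10)(0.0825) = 0.339375
adj(I−A) = Cᵀ =
  [ 0.4400   0.3600   0.2575]
  [ 0.1075   0.7050   0.4100]
  [ 0.0825   0.0675   0.4725]
(I − A)⁻¹ = adj(I−A) / det(I−A) ≈
  [   1.2965     1.0608     0.7587]
  [   0.3168     2.0773     1.2081]
  [   0.2431     0.1989     1.3923]
The output multiplier for sector j is the column-j sum of the Leontief inverse (I − A)⁻¹ = adj(I−A) / det(I−A).
Column 1 of adj(I−A): (0.4400, 0.1075, 0.0825); det(I−A) = 0.339375.
m_1 = (0.4400 + 0.1075 + 0.0825) / 0.339375 = 0.63 / 0.339375 ≈ 1.856.

m_1 = 1.856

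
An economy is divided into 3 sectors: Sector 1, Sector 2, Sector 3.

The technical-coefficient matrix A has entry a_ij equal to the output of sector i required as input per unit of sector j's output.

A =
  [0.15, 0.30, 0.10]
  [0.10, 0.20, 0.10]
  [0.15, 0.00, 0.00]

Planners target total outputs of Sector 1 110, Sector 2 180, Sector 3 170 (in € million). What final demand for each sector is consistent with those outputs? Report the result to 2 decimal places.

I − A =
  [   0.85    -0.30    -0.10]
  [  -0.10     0.80    -0.10]
  [  -0.15     0.00     1.00]
d = (I − A) x:
  d_1 = (+0.85)·110 + (-0.30)·180 + (-0.10)·170 = 22.50
  d_2 = (-0.10)·110 + (+0.80)·180 + (-0.10)·170 = 116.00
  d_3 = (-0.15)·110 + (+0.00)·180 + (+1.00)·170 = 153.50

d_1 = 22.50, d_2 = 116.00, d_3 = 153.50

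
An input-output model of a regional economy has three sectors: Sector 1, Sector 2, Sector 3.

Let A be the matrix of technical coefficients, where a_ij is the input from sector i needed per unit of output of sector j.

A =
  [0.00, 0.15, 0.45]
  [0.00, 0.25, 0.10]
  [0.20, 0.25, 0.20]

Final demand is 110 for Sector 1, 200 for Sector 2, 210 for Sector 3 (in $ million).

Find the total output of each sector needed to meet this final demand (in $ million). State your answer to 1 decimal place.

I − A =
  [   1.00    -0.15    -0.45]
  [   0.00     0.75    -0.10]
  [  -0.20    -0.25     0.80]
Cofactors of I−A, C_ij = (−1)^(i+j)·(minor ij) (rows/columns in the sector order above):
  C_11 = (0.75)(0.80) − (-0.10)(-0.25) = 0.5750
  C_12 = −[(0.00)(0.80) − (-0.10)(-0.20)] = 0.0200
  C_13 = (0.00)(-0.25) − (0.75)(-0.20) = 0.1500
  C_21 = −[(-0.15)(0.80) − (-0.45)(-0.25)] = 0.2325
  C_22 = (1.00)(0.80) − (-0.45)(-0.20) = 0.7100
  C_23 = −[(1.00)(-0.25) − (-0.15)(-0.20)] = 0.2800
  C_31 = (-0.15)(-0.10) − (-0.45)(0.75) = 0.3525
  C_32 = −[(1.00)(-0.10) − (-0.45)(0.00)] = 0.1000
  C_33 = (1.00)(0.75) − (-0.15)(0.00) = 0.7500
det(I−A) = Σ_j (I−A)_1j·C_1j = (1.00)(0.5750) + (-0.15)(0.0200) + (-0.45)(0.1500) = 0.5045
adj(I−A) = Cᵀ =
  [ 0.5750   0.2325   0.3525]
  [ 0.0200   0.7100   0.1000]
  [ 0.1500   0.2800   0.7500]
(I − A)⁻¹ = adj(I−A) / det(I−A) ≈
  [   1.1397     0.4609     0.6987]
  [   0.0396     1.4073     0.1982]
  [   0.2973     0.5550     1.4866]
x = (I − A)⁻¹ d = adj(I−A)·d / det(I−A), with det(I−A) = 0.5045:
  x_1 = (0.5750·110 + 0.2325·200 + 0.3525·210) / 0.5045 = 183.775 / 0.5045 ≈ 364.3
  x_2 = (0.0200·110 + 0.7100·200 + 0.1000·210) / 0.5045 = 165.20 / 0.5045 ≈ 327.5
  x_3 = (0.1500·110 + 0.2800·200 + 0.7500·210) / 0.5045 = 230.00 / 0.5045 ≈ 455.9

x_1 = 364.3, x_2 = 327.5, x_3 = 455.9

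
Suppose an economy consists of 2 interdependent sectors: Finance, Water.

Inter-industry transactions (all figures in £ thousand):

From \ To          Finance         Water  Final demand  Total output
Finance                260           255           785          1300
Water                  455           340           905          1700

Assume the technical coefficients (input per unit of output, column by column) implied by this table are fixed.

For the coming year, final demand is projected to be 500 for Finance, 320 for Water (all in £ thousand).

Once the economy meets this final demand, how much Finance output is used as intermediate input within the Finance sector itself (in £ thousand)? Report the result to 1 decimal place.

z_FF = 152.5

Technical coefficients a_ij = z_ij / X_j:
  a_FF = 260/1300 = 0.20, a_WF = 455/1300 = 0.35
  a_FW = 255/1700 = 0.15, a_WW = 340/1700 = 0.20
I − A =
  [   0.80    -0.15]
  [  -0.35     0.80]
det(I−A) = (0.80)(0.80) − (-0.15)(-0.35) = 0.5875
adj(I−A) = [[0.80, 0.15], [0.35, 0.80]]
(I − A)⁻¹ = adj(I−A) / det(I−A) ≈
  [   1.3617     0.2553]
  [   0.5957     1.3617]
First solve x = (I − A)⁻¹ d = adj(I−A)·d / det(I−A); in particular x_F = (0.80·500 + 0.15·320) / 0.5875 = 448.00 / 0.5875 ≈ 762.553.
Intermediate flow from F to F: z_FF = a_FF · x_F = 0.20 × 448.00 / 0.5875 = 89.60 / 0.5875 ≈ 152.5.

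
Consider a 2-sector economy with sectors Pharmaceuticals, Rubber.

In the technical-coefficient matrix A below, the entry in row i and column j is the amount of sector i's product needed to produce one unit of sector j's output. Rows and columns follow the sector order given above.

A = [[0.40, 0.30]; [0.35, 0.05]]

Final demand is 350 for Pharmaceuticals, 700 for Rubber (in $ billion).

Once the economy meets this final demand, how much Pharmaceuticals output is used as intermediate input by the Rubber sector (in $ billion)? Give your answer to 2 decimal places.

I − A =
  [   0.60    -0.30]
  [  -0.35     0.95]
det(I−A) = (0.60)(0.95) − (-0.30)(-0.35) = 0.4650
adj(I−A) = [[0.95, 0.30], [0.35, 0.60]]
(I − A)⁻¹ = adj(I−A) / det(I−A) ≈
  [   2.0430     0.6452]
  [   0.7527     1.2903]
First solve x = (I − A)⁻¹ d = adj(I−A)·d / det(I−A); in particular x_R = (0.35·350 + 0.60·700) / 0.4650 = 542.50 / 0.4650 ≈ 1166.6667.
Intermediate flow from P to R: z_PR = a_PR · x_R = 0.30 × 542.50 / 0.4650 = 162.75 / 0.4650 = 350.00.

z_PR = 350.00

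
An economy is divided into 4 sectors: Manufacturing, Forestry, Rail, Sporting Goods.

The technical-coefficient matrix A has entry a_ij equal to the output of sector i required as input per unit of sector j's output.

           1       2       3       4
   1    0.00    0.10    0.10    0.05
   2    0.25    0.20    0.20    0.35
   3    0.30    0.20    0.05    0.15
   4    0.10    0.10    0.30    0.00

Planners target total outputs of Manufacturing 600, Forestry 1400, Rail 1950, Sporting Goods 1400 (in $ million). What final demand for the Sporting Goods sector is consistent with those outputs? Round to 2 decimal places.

I − A =
  [   1.00    -0.10    -0.10    -0.05]
  [  -0.25     0.80    -0.20    -0.35]
  [  -0.30    -0.20     0.95    -0.15]
  [  -0.10    -0.10    -0.30     1.00]
d = (I − A) x:
  d_1 = (+1.00)·600 + (-0.10)·1400 + (-0.10)·1950 + (-0.05)·1400 = 195.00
  d_2 = (-0.25)·600 + (+0.80)·1400 + (-0.20)·1950 + (-0.35)·1400 = 90.00
  d_3 = (-0.30)·600 + (-0.20)·1400 + (+0.95)·1950 + (-0.15)·1400 = 1182.50
  d_4 = (-0.10)·600 + (-0.10)·1400 + (-0.30)·1950 + (+1.00)·1400 = 615.00

d_4 = 615.00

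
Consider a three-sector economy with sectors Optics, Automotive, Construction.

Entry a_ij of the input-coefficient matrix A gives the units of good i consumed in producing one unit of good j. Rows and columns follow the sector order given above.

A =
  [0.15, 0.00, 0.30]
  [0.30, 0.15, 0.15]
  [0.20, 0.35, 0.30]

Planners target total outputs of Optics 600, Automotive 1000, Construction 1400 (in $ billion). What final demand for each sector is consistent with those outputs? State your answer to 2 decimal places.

I − A =
  [   0.85     0.00    -0.30]
  [  -0.30     0.85    -0.15]
  [  -0.20    -0.35     0.70]
d = (I − A) x:
  d_1 = (+0.85)·600 + (+0.00)·1000 + (-0.30)·1400 = 90.00
  d_2 = (-0.30)·600 + (+0.85)·1000 + (-0.15)·1400 = 460.00
  d_3 = (-0.20)·600 + (-0.35)·1000 + (+0.70)·1400 = 510.00

d_1 = 90.00, d_2 = 460.00, d_3 = 510.00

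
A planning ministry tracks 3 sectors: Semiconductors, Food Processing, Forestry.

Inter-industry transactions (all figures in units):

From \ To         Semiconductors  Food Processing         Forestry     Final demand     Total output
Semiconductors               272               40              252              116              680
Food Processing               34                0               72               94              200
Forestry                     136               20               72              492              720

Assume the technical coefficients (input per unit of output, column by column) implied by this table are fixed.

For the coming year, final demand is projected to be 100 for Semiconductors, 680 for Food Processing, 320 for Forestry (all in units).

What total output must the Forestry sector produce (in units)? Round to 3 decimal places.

Technical coefficients a_ij = z_ij / X_j:
  a_11 = 272/680 = 0.40, a_21 = 34/680 = 0.05, a_31 = 136/680 = 0.20
  a_12 = 40/200 = 0.20, a_22 = 0/200 = 0.00, a_32 = 20/200 = 0.10
  a_13 = 252/720 = 0.35, a_23 = 72/720 = 0.10, a_33 = 72/720 = 0.10
I − A =
  [   0.60    -0.20    -0.35]
  [  -0.05     1.00    -0.10]
  [  -0.20    -0.10     0.90]
Cofactors of I−A, C_ij = (−1)^(i+j)·(minor ij) (rows/columns in the sector order above):
  C_11 = (1.00)(0.90) − (-0.10)(-0.10) = 0.8900
  C_12 = −[(-0.05)(0.90) − (-0.10)(-0.20)] = 0.0650
  C_13 = (-0.05)(-0.10) − (1.00)(-0.20) = 0.2050
  C_21 = −[(-0.20)(0.90) − (-0.35)(-0.10)] = 0.2150
  C_22 = (0.60)(0.90) − (-0.35)(-0.20) = 0.4700
  C_23 = −[(0.60)(-0.10) − (-0.20)(-0.20)] = 0.1000
  C_31 = (-0.20)(-0.10) − (-0.35)(1.00) = 0.3700
  C_32 = −[(0.60)(-0.10) − (-0.35)(-0.05)] = 0.0775
  C_33 = (0.60)(1.00) − (-0.20)(-0.05) = 0.5900
det(I−A) = Σ_j (I−A)_1j·C_1j = (0.60)(0.8900) + (-0.20)(0.0650) + (-0.35)(0.2050) = 0.44925
adj(I−A) = Cᵀ =
  [ 0.8900   0.2150   0.3700]
  [ 0.0650   0.4700   0.0775]
  [ 0.2050   0.1000   0.5900]
(I − A)⁻¹ = adj(I−A) / det(I−A) ≈
  [   1.9811     0.4786     0.8236]
  [   0.1447     1.0462     0.1725]
  [   0.4563     0.2226     1.3133]
x = (I − A)⁻¹ d = adj(I−A)·d / det(I−A), with det(I−A) = 0.44925:
  x_1 = (0.8900·100 + 0.2150·680 + 0.3700·320) / 0.44925 = 353.60 / 0.44925 ≈ 787.090
  x_2 = (0.0650·100 + 0.4700·680 + 0.0775·320) / 0.44925 = 350.90 / 0.44925 ≈ 781.080
  x_3 = (0.2050·100 + 0.1000·680 + 0.5900·320) / 0.44925 = 277.30 / 0.44925 ≈ 617.251

x_3 = 617.251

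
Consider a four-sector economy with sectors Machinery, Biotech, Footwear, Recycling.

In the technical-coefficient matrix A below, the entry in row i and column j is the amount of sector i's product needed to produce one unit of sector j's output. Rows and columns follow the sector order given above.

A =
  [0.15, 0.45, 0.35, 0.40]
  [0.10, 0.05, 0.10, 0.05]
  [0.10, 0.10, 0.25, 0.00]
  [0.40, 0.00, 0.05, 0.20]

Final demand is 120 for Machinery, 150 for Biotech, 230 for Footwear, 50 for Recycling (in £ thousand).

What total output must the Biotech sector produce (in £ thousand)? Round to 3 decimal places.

x_B = 298.401

I − A =
  [   0.85    -0.45    -0.35    -0.40]
  [  -0.10     0.95    -0.10    -0.05]
  [  -0.10    -0.10     0.75     0.00]
  [  -0.40     0.00    -0.05     0.80]
Compute the cofactors C_ij = (−1)^(i+j)·(3×3 minor ij) of I−A; the adjugate is their transpose:
adj(I−A) = Cᵀ =
  [ 0.561750   0.300000   0.322125   0.299625]
  [ 0.083250   0.360000   0.091125   0.064125]
  [ 0.086000   0.088000   0.449000   0.048500]
  [ 0.286250   0.155500   0.189125   0.522125]
det(I−A) = Σ_j (I−A)_1j·C_1j = (0.85)(0.561750) + (-0.45)(0.083250) + (-0.35)(0.086000) + (-0.40)(0.286250) = 0.295425
(I − A)⁻¹ = adj(I−A) / det(I−A) ≈
  [   1.9015     1.0155     1.0904     1.0142]
  [   0.2818     1.2186     0.3085     0.2171]
  [   0.2911     0.2979     1.5198     0.1642]
  [   0.9689     0.5264     0.6402     1.7674]
x = (I − A)⁻¹ d = adj(I−A)·d / det(I−A), with det(I−A) = 0.295425:
  x_M = (0.561750·120 + 0.300000·150 + 0.322125·230 + 0.299625·50) / 0.295425 = 201.48 / 0.295425 ≈ 682.001
  x_B = (0.083250·120 + 0.360000·150 + 0.091125·230 + 0.064125·50) / 0.295425 = 88.155 / 0.295425 ≈ 298.401
  x_F = (0.086000·120 + 0.088000·150 + 0.449000·230 + 0.048500·50) / 0.295425 = 129.215 / 0.295425 ≈ 437.387
  x_R = (0.286250·120 + 0.155500·150 + 0.189125·230 + 0.522125·50) / 0.295425 = 127.28 / 0.295425 ≈ 430.837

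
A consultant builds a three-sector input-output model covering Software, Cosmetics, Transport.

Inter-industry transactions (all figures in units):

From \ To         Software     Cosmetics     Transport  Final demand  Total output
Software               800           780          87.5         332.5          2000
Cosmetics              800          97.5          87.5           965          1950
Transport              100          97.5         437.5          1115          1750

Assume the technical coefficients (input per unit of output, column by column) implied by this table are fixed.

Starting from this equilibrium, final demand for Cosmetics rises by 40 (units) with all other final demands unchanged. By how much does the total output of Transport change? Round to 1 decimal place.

Technical coefficients a_ij = z_ij / X_j:
  a_SS = 800/2000 = 0.40, a_CS = 800/2000 = 0.40, a_TS = 100/2000 = 0.05
  a_SC = 780/1950 = 0.40, a_CC = 97.5/1950 = 0.05, a_TC = 97.5/1950 = 0.05
  a_ST = 87.5/1750 = 0.05, a_CT = 87.5/1750 = 0.05, a_TT = 437.5/1750 = 0.25
I − A =
  [   0.60    -0.40    -0.05]
  [  -0.40     0.95    -0.05]
  [  -0.05    -0.05     0.75]
Cofactors of I−A, C_ij = (−1)^(i+j)·(minor ij) (rows/columns in the sector order above):
  C_11 = (0.95)(0.75) − (-0.05)(-0.05) = 0.7100
  C_12 = −[(-0.40)(0.75) − (-0.05)(-0.05)] = 0.3025
  C_13 = (-0.40)(-0.05) − (0.95)(-0.05) = 0.0675
  C_21 = −[(-0.40)(0.75) − (-0.05)(-0.05)] = 0.3025
  C_22 = (0.60)(0.75) − (-0.05)(-0.05) = 0.4475
  C_23 = −[(0.60)(-0.05) − (-0.40)(-0.05)] = 0.0500
  C_31 = (-0.40)(-0.05) − (-0.05)(0.95) = 0.0675
  C_32 = −[(0.60)(-0.05) − (-0.05)(-0.40)] = 0.0500
  C_33 = (0.60)(0.95) − (-0.40)(-0.40) = 0.4100
det(I−A) = Σ_j (I−A)_1j·C_1j = (0.60)(0.7100) + (-0.40)(0.3025) + (-0.05)(0.0675) = 0.301625
adj(I−A) = Cᵀ =
  [ 0.7100   0.3025   0.0675]
  [ 0.3025   0.4475   0.0500]
  [ 0.0675   0.0500   0.4100]
(I − A)⁻¹ = adj(I−A) / det(I−A) ≈
  [   2.3539     1.0029     0.2238]
  [   1.0029     1.4836     0.1658]
  [   0.2238     0.1658     1.3593]
Δx = (I − A)⁻¹ Δd with Δd having +40 in the Cosmetics component and 0 elsewhere.
So Δx_T = L_TC · (+40), where L_TC = adj(I−A)_TC / det(I−A) = 0.0500 / 0.301625.
Δx_T = 0.0500 × (+40) / 0.301625 = 2.00 / 0.301625 ≈ 6.6.

Δx_T = 6.6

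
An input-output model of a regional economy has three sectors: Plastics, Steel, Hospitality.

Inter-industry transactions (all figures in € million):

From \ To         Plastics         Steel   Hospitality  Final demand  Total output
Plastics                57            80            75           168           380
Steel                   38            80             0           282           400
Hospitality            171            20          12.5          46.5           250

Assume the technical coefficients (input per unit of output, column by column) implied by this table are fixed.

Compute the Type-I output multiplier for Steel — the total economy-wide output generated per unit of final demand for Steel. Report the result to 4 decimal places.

Technical coefficients a_ij = z_ij / X_j:
  a_11 = 57/380 = 0.15, a_21 = 38/380 = 0.10, a_31 = 171/380 = 0.45
  a_12 = 80/400 = 0.20, a_22 = 80/400 = 0.20, a_32 = 20/400 = 0.05
  a_13 = 75/250 = 0.30, a_23 = 0/250 = 0.00, a_33 = 12.5/250 = 0.05
I − A =
  [   0.85    -0.20    -0.30]
  [  -0.10     0.80     0.00]
  [  -0.45    -0.05     0.95]
Cofactors of I−A, C_ij = (−1)^(i+j)·(minor ij) (rows/columns in the sector order above):
  C_11 = (0.80)(0.95) − (0.00)(-0.05) = 0.7600
  C_12 = −[(-0.10)(0.95) − (0.00)(-0.45)] = 0.0950
  C_13 = (-0.10)(-0.05) − (0.80)(-0.45) = 0.3650
  C_21 = −[(-0.20)(0.95) − (-0.30)(-0.05)] = 0.2050
  C_22 = (0.85)(0.95) − (-0.30)(-0.45) = 0.6725
  C_23 = −[(0.85)(-0.05) − (-0.20)(-0.45)] = 0.1325
  C_31 = (-0.20)(0.00) − (-0.30)(0.80) = 0.2400
  C_32 = −[(0.85)(0.00) − (-0.30)(-0.10)] = 0.0300
  C_33 = (0.85)(0.80) − (-0.20)(-0.10) = 0.6600
det(I−A) = Σ_j (I−A)_1j·C_1j = (0.85)(0.7600) + (-0.20)(0.0950) + (-0.30)(0.3650) = 0.5175
adj(I−A) = Cᵀ =
  [ 0.7600   0.2050   0.2400]
  [ 0.0950   0.6725   0.0300]
  [ 0.3650   0.1325   0.6600]
(I − A)⁻¹ = adj(I−A) / det(I−A) ≈
  [   1.46860     0.39614     0.46377]
  [   0.18357     1.29952     0.05797]
  [   0.70531     0.25604     1.27536]
The output multiplier for sector j is the column-j sum of the Leontief inverse (I − A)⁻¹ = adj(I−A) / det(I−A).
Column 2 of adj(I−A): (0.2050, 0.6725, 0.1325); det(I−A) = 0.5175.
m_2 = (0.2050 + 0.6725 + 0.1325) / 0.5175 = 1.01 / 0.5175 ≈ 1.9517.

m_2 = 1.9517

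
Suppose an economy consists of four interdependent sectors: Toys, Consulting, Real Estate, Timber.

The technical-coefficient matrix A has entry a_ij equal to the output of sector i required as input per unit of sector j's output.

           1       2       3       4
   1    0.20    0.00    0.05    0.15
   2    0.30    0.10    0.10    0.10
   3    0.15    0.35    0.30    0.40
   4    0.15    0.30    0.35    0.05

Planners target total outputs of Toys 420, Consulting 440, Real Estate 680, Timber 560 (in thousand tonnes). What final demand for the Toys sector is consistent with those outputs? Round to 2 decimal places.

d_1 = 218.00

I − A =
  [   0.80     0.00    -0.05    -0.15]
  [  -0.30     0.90    -0.10    -0.10]
  [  -0.15    -0.35     0.70    -0.40]
  [  -0.15    -0.30    -0.35     0.95]
d = (I − A) x:
  d_1 = (+0.80)·420 + (+0.00)·440 + (-0.05)·680 + (-0.15)·560 = 218.00
  d_2 = (-0.30)·420 + (+0.90)·440 + (-0.10)·680 + (-0.10)·560 = 146.00
  d_3 = (-0.15)·420 + (-0.35)·440 + (+0.70)·680 + (-0.40)·560 = 35.00
  d_4 = (-0.15)·420 + (-0.30)·440 + (-0.35)·680 + (+0.95)·560 = 99.00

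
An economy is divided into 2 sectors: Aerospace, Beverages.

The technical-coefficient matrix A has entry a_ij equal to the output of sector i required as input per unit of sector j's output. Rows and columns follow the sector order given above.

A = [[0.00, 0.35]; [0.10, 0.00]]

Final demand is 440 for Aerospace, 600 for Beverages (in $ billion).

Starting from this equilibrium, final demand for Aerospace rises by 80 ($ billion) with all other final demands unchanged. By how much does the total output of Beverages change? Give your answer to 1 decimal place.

I − A =
  [   1.00    -0.35]
  [  -0.10     1.00]
det(I−A) = (1.00)(1.00) − (-0.35)(-0.10) = 0.9650
adj(I−A) = [[1.00, 0.35], [0.10, 1.00]]
(I − A)⁻¹ = adj(I−A) / det(I−A) ≈
  [   1.0363     0.3627]
  [   0.1036     1.0363]
Δx = (I − A)⁻¹ Δd with Δd having +80 in the Aerospace component and 0 elsewhere.
So Δx_2 = L_21 · (+80), where L_21 = adj(I−A)_21 / det(I−A) = 0.10 / 0.9650.
Δx_2 = 0.10 × (+80) / 0.9650 = 8.00 / 0.9650 ≈ 8.3.

Δx_2 = 8.3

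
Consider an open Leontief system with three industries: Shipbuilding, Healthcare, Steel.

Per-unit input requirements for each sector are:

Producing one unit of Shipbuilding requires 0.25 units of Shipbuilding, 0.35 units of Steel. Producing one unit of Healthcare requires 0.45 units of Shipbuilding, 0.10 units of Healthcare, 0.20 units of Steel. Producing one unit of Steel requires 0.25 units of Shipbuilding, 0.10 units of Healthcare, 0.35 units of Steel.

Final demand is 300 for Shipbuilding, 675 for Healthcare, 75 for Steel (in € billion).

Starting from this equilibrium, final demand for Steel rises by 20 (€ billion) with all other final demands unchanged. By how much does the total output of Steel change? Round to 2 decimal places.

I − A =
  [   0.75    -0.45    -0.25]
  [   0.00     0.90    -0.10]
  [  -0.35    -0.20     0.65]
Cofactors of I−A, C_ij = (−1)^(i+j)·(minor ij) (rows/columns in the sector order above):
  C_11 = (0.90)(0.65) − (-0.10)(-0.20) = 0.5650
  C_12 = −[(0.00)(0.65) − (-0.10)(-0.35)] = 0.0350
  C_13 = (0.00)(-0.20) − (0.90)(-0.35) = 0.3150
  C_21 = −[(-0.45)(0.65) − (-0.25)(-0.20)] = 0.3425
  C_22 = (0.75)(0.65) − (-0.25)(-0.35) = 0.4000
  C_23 = −[(0.75)(-0.20) − (-0.45)(-0.35)] = 0.3075
  C_31 = (-0.45)(-0.10) − (-0.25)(0.90) = 0.2700
  C_32 = −[(0.75)(-0.10) − (-0.25)(0.00)] = 0.0750
  C_33 = (0.75)(0.90) − (-0.45)(0.00) = 0.6750
det(I−A) = Σ_j (I−A)_1j·C_1j = (0.75)(0.5650) + (-0.45)(0.0350) + (-0.25)(0.3150) = 0.32925
adj(I−A) = Cᵀ =
  [ 0.5650   0.3425   0.2700]
  [ 0.0350   0.4000   0.0750]
  [ 0.3150   0.3075   0.6750]
(I − A)⁻¹ = adj(I−A) / det(I−A) ≈
  [   1.7160     1.0402     0.8200]
  [   0.1063     1.2149     0.2278]
  [   0.9567     0.9339     2.0501]
Δx = (I − A)⁻¹ Δd with Δd having +20 in the Steel component and 0 elsewhere.
So Δx_3 = L_33 · (+20), where L_33 = adj(I−A)_33 / det(I−A) = 0.6750 / 0.32925.
Δx_3 = 0.6750 × (+20) / 0.32925 = 13.50 / 0.32925 ≈ 41.00.

Δx_3 = 41.00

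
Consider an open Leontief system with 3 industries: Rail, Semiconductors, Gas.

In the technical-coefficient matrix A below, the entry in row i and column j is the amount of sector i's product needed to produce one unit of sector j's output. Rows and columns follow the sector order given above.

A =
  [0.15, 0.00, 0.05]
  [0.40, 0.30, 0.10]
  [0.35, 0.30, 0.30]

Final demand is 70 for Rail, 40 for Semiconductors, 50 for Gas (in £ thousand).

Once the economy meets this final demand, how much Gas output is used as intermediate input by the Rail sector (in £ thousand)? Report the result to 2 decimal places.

z_GR = 32.44

I − A =
  [   0.85     0.00    -0.05]
  [  -0.40     0.70    -0.10]
  [  -0.35    -0.30     0.70]
Cofactors of I−A, C_ij = (−1)^(i+j)·(minor ij) (rows/columns in the sector order above):
  C_11 = (0.70)(0.70) − (-0.10)(-0.30) = 0.4600
  C_12 = −[(-0.40)(0.70) − (-0.10)(-0.35)] = 0.3150
  C_13 = (-0.40)(-0.30) − (0.70)(-0.35) = 0.3650
  C_21 = −[(0.00)(0.70) − (-0.05)(-0.30)] = 0.0150
  C_22 = (0.85)(0.70) − (-0.05)(-0.35) = 0.5775
  C_23 = −[(0.85)(-0.30) − (0.00)(-0.35)] = 0.2550
  C_31 = (0.00)(-0.10) − (-0.05)(0.70) = 0.0350
  C_32 = −[(0.85)(-0.10) − (-0.05)(-0.40)] = 0.1050
  C_33 = (0.85)(0.70) − (0.00)(-0.40) = 0.5950
det(I−A) = Σ_j (I−A)_1j·C_1j = (0.85)(0.4600) + (0.00)(0.3150) + (-0.05)(0.3650) = 0.37275
adj(I−A) = Cᵀ =
  [ 0.4600   0.0150   0.0350]
  [ 0.3150   0.5775   0.1050]
  [ 0.3650   0.2550   0.5950]
(I − A)⁻¹ = adj(I−A) / det(I−A) ≈
  [   1.2341     0.0402     0.0939]
  [   0.8451     1.5493     0.2817]
  [   0.9792     0.6841     1.5962]
First solve x = (I − A)⁻¹ d = adj(I−A)·d / det(I−A); in particular x_R = (0.4600·70 + 0.0150·40 + 0.0350·50) / 0.37275 = 34.55 / 0.37275 ≈ 92.6895.
Intermediate flow from G to R: z_GR = a_GR · x_R = 0.35 × 34.55 / 0.37275 = 12.0925 / 0.37275 ≈ 32.44.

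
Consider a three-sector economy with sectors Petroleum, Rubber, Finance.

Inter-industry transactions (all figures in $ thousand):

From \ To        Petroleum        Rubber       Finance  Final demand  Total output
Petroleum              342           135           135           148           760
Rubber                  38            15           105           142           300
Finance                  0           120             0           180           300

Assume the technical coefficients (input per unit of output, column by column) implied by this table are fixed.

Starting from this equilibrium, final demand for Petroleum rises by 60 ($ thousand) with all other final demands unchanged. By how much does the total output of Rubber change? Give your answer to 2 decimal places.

Δx_R = 7.25

Technical coefficients a_ij = z_ij / X_j:
  a_PP = 342/760 = 0.45, a_RP = 38/760 = 0.05, a_FP = 0/760 = 0.00
  a_PR = 135/300 = 0.45, a_RR = 15/300 = 0.05, a_FR = 120/300 = 0.40
  a_PF = 135/300 = 0.45, a_RF = 105/300 = 0.35, a_FF = 0/300 = 0.00
I − A =
  [   0.55    -0.45    -0.45]
  [  -0.05     0.95    -0.35]
  [   0.00    -0.40     1.00]
Cofactors of I−A, C_ij = (−1)^(i+j)·(minor ij) (rows/columns in the sector order above):
  C_11 = (0.95)(1.00) − (-0.35)(-0.40) = 0.8100
  C_12 = −[(-0.05)(1.00) − (-0.35)(0.00)] = 0.0500
  C_13 = (-0.05)(-0.40) − (0.95)(0.00) = 0.0200
  C_21 = −[(-0.45)(1.00) − (-0.45)(-0.40)] = 0.6300
  C_22 = (0.55)(1.00) − (-0.45)(0.00) = 0.5500
  C_23 = −[(0.55)(-0.40) − (-0.45)(0.00)] = 0.2200
  C_31 = (-0.45)(-0.35) − (-0.45)(0.95) = 0.5850
  C_32 = −[(0.55)(-0.35) − (-0.45)(-0.05)] = 0.2150
  C_33 = (0.55)(0.95) − (-0.45)(-0.05) = 0.5000
det(I−A) = Σ_j (I−A)_1j·C_1j = (0.55)(0.8100) + (-0.45)(0.0500) + (-0.45)(0.0200) = 0.4140
adj(I−A) = Cᵀ =
  [ 0.8100   0.6300   0.5850]
  [ 0.0500   0.5500   0.2150]
  [ 0.0200   0.2200   0.5000]
(I − A)⁻¹ = adj(I−A) / det(I−A) ≈
  [   1.9565     1.5217     1.4130]
  [   0.1208     1.3285     0.5193]
  [   0.0483     0.5314     1.2077]
Δx = (I − A)⁻¹ Δd with Δd having +60 in the Petroleum component and 0 elsewhere.
So Δx_R = L_RP · (+60), where L_RP = adj(I−A)_RP / det(I−A) = 0.0500 / 0.4140.
Δx_R = 0.0500 × (+60) / 0.4140 = 3.00 / 0.4140 ≈ 7.25.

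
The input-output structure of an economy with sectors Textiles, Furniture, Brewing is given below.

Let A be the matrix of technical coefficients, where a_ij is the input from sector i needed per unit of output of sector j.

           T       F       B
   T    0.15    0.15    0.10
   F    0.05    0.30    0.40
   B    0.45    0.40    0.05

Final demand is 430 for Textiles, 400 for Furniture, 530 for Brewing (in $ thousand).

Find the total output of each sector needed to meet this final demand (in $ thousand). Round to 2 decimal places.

x_T = 992.88, x_F = 1619.56, x_B = 1710.13

I − A =
  [   0.85    -0.15    -0.10]
  [  -0.05     0.70    -0.40]
  [  -0.45    -0.40     0.95]
Cofactors of I−A, C_ij = (−1)^(i+j)·(minor ij) (rows/columns in the sector order above):
  C_11 = (0.70)(0.95) − (-0.40)(-0.40) = 0.5050
  C_12 = −[(-0.05)(0.95) − (-0.40)(-0.45)] = 0.2275
  C_13 = (-0.05)(-0.40) − (0.70)(-0.45) = 0.3350
  C_21 = −[(-0.15)(0.95) − (-0.10)(-0.40)] = 0.1825
  C_22 = (0.85)(0.95) − (-0.10)(-0.45) = 0.7625
  C_23 = −[(0.85)(-0.40) − (-0.15)(-0.45)] = 0.4075
  C_31 = (-0.15)(-0.40) − (-0.10)(0.70) = 0.1300
  C_32 = −[(0.85)(-0.40) − (-0.10)(-0.05)] = 0.3450
  C_33 = (0.85)(0.70) − (-0.15)(-0.05) = 0.5875
det(I−A) = Σ_j (I−A)_1j·C_1j = (0.85)(0.5050) + (-0.15)(0.2275) + (-0.10)(0.3350) = 0.361625
adj(I−A) = Cᵀ =
  [ 0.5050   0.1825   0.1300]
  [ 0.2275   0.7625   0.3450]
  [ 0.3350   0.4075   0.5875]
(I − A)⁻¹ = adj(I−A) / det(I−A) ≈
  [   1.3965     0.5047     0.3595]
  [   0.6291     2.1085     0.9540]
  [   0.9264     1.1269     1.6246]
x = (I − A)⁻¹ d = adj(I−A)·d / det(I−A), with det(I−A) = 0.361625:
  x_T = (0.5050·430 + 0.1825·400 + 0.1300·530) / 0.361625 = 359.05 / 0.361625 ≈ 992.88
  x_F = (0.2275·430 + 0.7625·400 + 0.3450·530) / 0.361625 = 585.675 / 0.361625 ≈ 1619.56
  x_B = (0.3350·430 + 0.4075·400 + 0.5875·530) / 0.361625 = 618.425 / 0.361625 ≈ 1710.13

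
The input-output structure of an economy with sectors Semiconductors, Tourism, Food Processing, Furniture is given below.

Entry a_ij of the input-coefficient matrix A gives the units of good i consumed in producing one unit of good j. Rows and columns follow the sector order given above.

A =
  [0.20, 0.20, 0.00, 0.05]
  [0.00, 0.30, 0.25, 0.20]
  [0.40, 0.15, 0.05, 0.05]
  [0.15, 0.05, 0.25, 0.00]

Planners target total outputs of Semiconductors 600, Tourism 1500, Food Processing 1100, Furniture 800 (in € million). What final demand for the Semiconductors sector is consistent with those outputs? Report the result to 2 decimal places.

I − A =
  [   0.80    -0.20     0.00    -0.05]
  [   0.00     0.70    -0.25    -0.20]
  [  -0.40    -0.15     0.95    -0.05]
  [  -0.15    -0.05    -0.25     1.00]
d = (I − A) x:
  d_1 = (+0.80)·600 + (-0.20)·1500 + (+0.00)·1100 + (-0.05)·800 = 140.00
  d_2 = (+0.00)·600 + (+0.70)·1500 + (-0.25)·1100 + (-0.20)·800 = 615.00
  d_3 = (-0.40)·600 + (-0.15)·1500 + (+0.95)·1100 + (-0.05)·800 = 540.00
  d_4 = (-0.15)·600 + (-0.05)·1500 + (-0.25)·1100 + (+1.00)·800 = 360.00

d_1 = 140.00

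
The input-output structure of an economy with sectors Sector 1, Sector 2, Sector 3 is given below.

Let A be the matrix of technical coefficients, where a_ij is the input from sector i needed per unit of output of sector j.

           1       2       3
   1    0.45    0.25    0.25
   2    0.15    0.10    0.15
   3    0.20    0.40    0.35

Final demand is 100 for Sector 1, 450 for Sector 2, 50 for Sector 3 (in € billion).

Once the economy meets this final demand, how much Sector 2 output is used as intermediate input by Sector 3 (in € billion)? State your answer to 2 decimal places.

I − A =
  [   0.55    -0.25    -0.25]
  [  -0.15     0.90    -0.15]
  [  -0.20    -0.40     0.65]
Cofactors of I−A, C_ij = (−1)^(i+j)·(minor ij) (rows/columns in the sector order above):
  C_11 = (0.90)(0.65) − (-0.15)(-0.40) = 0.5250
  C_12 = −[(-0.15)(0.65) − (-0.15)(-0.20)] = 0.1275
  C_13 = (-0.15)(-0.40) − (0.90)(-0.20) = 0.2400
  C_21 = −[(-0.25)(0.65) − (-0.25)(-0.40)] = 0.2625
  C_22 = (0.55)(0.65) − (-0.25)(-0.20) = 0.3075
  C_23 = −[(0.55)(-0.40) − (-0.25)(-0.20)] = 0.2700
  C_31 = (-0.25)(-0.15) − (-0.25)(0.90) = 0.2625
  C_32 = −[(0.55)(-0.15) − (-0.25)(-0.15)] = 0.1200
  C_33 = (0.55)(0.90) − (-0.25)(-0.15) = 0.4575
det(I−A) = Σ_j (I−A)_1j·C_1j = (0.55)(0.5250) + (-0.25)(0.1275) + (-0.25)(0.2400) = 0.196875
adj(I−A) = Cᵀ =
  [ 0.5250   0.2625   0.2625]
  [ 0.1275   0.3075   0.1200]
  [ 0.2400   0.2700   0.4575]
(I − A)⁻¹ = adj(I−A) / det(I−A) ≈
  [   2.6667     1.3333     1.3333]
  [   0.6476     1.5619     0.6095]
  [   1.2190     1.3714     2.3238]
First solve x = (I − A)⁻¹ d = adj(I−A)·d / det(I−A); in particular x_3 = (0.2400·100 + 0.2700·450 + 0.4575·50) / 0.196875 = 168.375 / 0.196875 ≈ 855.2381.
Intermediate flow from 2 to 3: z_23 = a_23 · x_3 = 0.15 × 168.375 / 0.196875 = 25.25625 / 0.196875 ≈ 128.29.

z_23 = 128.29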